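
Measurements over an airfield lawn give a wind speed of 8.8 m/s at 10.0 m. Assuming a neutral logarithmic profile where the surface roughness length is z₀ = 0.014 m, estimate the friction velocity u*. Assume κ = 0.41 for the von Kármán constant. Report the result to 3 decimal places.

Log law: V(z) = (u*/κ) · ln(z/z₀) ⇒ u* = κ · V / ln(z/z₀)
u* = 0.41 × 8.8 / ln(10.0/0.014) = 0.41 × 8.8 / 6.5713
   = 3.6080 / 6.5713 = 0.5491 m/s

u* ≈ 0.549 m/s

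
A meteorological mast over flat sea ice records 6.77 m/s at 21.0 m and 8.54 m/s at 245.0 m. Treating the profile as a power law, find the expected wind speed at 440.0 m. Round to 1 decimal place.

First find α: α = ln(V₂/V₁)/ln(z₂/z₁) = ln(8.54/6.77)/ln(245.0/21.0) = 0.23226/2.45674 = 0.0945
Extrapolate from 245.0 m to 440.0 m: V₃ = 8.54 × (440.0/245.0)^0.0945 = 8.54 × 1.0569 = 9.0261 m/s

9.0 m/s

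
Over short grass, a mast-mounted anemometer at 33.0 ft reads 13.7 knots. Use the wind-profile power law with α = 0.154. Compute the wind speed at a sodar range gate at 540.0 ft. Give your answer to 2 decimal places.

Power-law profile: V₂ = V₁ · (z₂/z₁)^α
V₂ = 13.7 × (540.0/33.0)^0.154 = 13.7 × (16.3636)^0.154
    = 13.7 × 1.5379 = 21.0697 knots

21.07 knots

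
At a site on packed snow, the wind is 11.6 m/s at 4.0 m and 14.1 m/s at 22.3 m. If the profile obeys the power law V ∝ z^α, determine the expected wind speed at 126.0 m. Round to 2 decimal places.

First find α: α = ln(V₂/V₁)/ln(z₂/z₁) = ln(14.1/11.6)/ln(22.3/4.0) = 0.19517/1.71829 = 0.1136
Extrapolate from 22.3 m to 126.0 m: V₃ = 14.1 × (126.0/22.3)^0.1136 = 14.1 × 1.2174 = 17.1649 m/s

17.16 m/s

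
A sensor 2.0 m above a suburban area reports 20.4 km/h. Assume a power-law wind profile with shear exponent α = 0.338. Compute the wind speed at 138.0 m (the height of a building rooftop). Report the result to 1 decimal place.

85.3 km/h

Power-law profile: V₂ = V₁ · (z₂/z₁)^α
V₂ = 20.4 × (138.0/2.0)^0.338 = 20.4 × (69.0000)^0.338
    = 20.4 × 4.1834 = 85.3417 km/h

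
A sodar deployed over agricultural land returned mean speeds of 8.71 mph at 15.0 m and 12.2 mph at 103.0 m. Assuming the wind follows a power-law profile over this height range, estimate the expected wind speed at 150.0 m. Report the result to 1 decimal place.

First find α: α = ln(V₂/V₁)/ln(z₂/z₁) = ln(12.2/8.71)/ln(103.0/15.0) = 0.33696/1.92668 = 0.1749
Extrapolate from 103.0 m to 150.0 m: V₃ = 12.2 × (150.0/103.0)^0.1749 = 12.2 × 1.0680 = 13.0290 mph

13.0 mph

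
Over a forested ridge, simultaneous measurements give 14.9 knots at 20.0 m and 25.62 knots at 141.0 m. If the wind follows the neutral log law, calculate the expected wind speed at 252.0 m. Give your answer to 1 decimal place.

28.8 knots

Log law: V ∝ ln(z/z₀). From the pair, with r = V₁/V₂ = 0.58158,
ln z₀ = (ln z₁ − r·ln z₂)/(1 − r) = (2.9957 − 0.58158×4.9488)/0.41842 = 0.2812 → z₀ = 1.325 m
V₃ = V₁ · ln(z₃/z₀)/ln(z₁/z₀) = 14.9 × 5.2483/2.7146 = 28.8072 knots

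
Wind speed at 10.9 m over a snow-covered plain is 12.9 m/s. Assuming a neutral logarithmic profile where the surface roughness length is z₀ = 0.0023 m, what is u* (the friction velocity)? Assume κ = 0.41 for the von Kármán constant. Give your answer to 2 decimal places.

Log law: V(z) = (u*/κ) · ln(z/z₀) ⇒ u* = κ · V / ln(z/z₀)
u* = 0.41 × 12.9 / ln(10.9/0.0023) = 0.41 × 12.9 / 8.4636
   = 5.2890 / 8.4636 = 0.6249 m/s

u* ≈ 0.62 m/s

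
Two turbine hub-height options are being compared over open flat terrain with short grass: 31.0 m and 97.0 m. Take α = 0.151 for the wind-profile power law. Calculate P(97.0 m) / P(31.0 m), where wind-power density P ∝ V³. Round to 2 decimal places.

1.68

Speed ratio: V_B/V_A = (z_B/z_A)^α = (97.0/31.0)^0.151 = (3.1290)^0.151 = 1.18797
Power-density ratio: P_B/P_A = (V_B/V_A)³ = (1.18797)³ = 1.67657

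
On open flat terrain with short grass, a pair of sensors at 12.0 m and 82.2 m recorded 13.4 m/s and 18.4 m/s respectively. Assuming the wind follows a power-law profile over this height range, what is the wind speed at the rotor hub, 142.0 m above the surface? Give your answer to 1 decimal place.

20.1 m/s

First find α: α = ln(V₂/V₁)/ln(z₂/z₁) = ln(18.4/13.4)/ln(82.2/12.0) = 0.31710/1.92425 = 0.1648
Extrapolate from 82.2 m to 142.0 m: V₃ = 18.4 × (142.0/82.2)^0.1648 = 18.4 × 1.0943 = 20.1345 m/s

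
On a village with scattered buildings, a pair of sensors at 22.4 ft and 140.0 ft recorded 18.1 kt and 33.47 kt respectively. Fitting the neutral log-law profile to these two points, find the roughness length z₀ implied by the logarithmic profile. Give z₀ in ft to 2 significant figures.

z₀ ≈ 2.6 ft

Log law: V(z) ∝ ln(z/z₀). With r = V₁/V₂ = 18.1/33.47 = 0.54078,
r · ln(z₂/z₀) = ln(z₁/z₀) ⇒ ln z₀ = (ln z₁ − r·ln z₂)/(1 − r)
ln z₀ = (3.10906 − 0.54078×4.94164) / 0.45922 = 0.9510
z₀ = exp(0.9510) = 2.588 ft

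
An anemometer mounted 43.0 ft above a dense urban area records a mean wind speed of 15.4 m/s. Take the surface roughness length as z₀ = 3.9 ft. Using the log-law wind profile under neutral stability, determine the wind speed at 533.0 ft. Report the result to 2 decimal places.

31.55 m/s

Log law: V(z) ∝ ln(z/z₀), so V₂/V₁ = ln(z₂/z₀) / ln(z₁/z₀).
ln(533.0/3.9) = 4.9175, ln(43.0/3.9) = 2.4002
V₂ = 15.4 × 4.9175/2.4002 = 15.4 × 2.0488 = 31.5513 m/s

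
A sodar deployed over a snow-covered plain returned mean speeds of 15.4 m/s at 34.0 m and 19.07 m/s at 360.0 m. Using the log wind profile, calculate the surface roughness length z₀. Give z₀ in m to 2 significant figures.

Log law: V(z) ∝ ln(z/z₀). With r = V₁/V₂ = 15.4/19.07 = 0.80755,
r · ln(z₂/z₀) = ln(z₁/z₀) ⇒ ln z₀ = (ln z₁ − r·ln z₂)/(1 − r)
ln z₀ = (3.52636 − 0.80755×5.88610) / 0.19245 = -6.3756
z₀ = exp(-6.3756) = 0.001703 m

z₀ ≈ 0.0017 m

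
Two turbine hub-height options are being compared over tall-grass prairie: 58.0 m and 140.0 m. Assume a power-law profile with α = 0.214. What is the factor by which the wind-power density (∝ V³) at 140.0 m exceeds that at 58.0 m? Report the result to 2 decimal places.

Speed ratio: V_B/V_A = (z_B/z_A)^α = (140.0/58.0)^0.214 = (2.4138)^0.214 = 1.20753
Power-density ratio: P_B/P_A = (V_B/V_A)³ = (1.20753)³ = 1.76073

1.76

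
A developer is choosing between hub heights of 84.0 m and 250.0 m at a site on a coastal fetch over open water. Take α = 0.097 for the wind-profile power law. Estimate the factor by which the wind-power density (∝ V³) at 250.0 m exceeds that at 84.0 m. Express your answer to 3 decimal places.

Speed ratio: V_B/V_A = (z_B/z_A)^α = (250.0/84.0)^0.097 = (2.9762)^0.097 = 1.11159
Power-density ratio: P_B/P_A = (V_B/V_A)³ = (1.11159)³ = 1.37352

1.374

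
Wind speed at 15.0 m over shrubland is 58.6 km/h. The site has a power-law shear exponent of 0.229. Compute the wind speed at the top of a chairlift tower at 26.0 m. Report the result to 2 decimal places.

Power-law profile: V₂ = V₁ · (z₂/z₁)^α
V₂ = 58.6 × (26.0/15.0)^0.229 = 58.6 × (1.7333)^0.229
    = 58.6 × 1.1342 = 66.4663 km/h

66.47 km/h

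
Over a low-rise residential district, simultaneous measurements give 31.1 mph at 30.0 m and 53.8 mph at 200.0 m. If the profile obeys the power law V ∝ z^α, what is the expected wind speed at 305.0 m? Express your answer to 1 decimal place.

First find α: α = ln(V₂/V₁)/ln(z₂/z₁) = ln(53.8/31.1)/ln(200.0/30.0) = 0.54807/1.89712 = 0.2889
Extrapolate from 200.0 m to 305.0 m: V₃ = 53.8 × (305.0/200.0)^0.2889 = 53.8 × 1.1297 = 60.7754 mph

60.8 mph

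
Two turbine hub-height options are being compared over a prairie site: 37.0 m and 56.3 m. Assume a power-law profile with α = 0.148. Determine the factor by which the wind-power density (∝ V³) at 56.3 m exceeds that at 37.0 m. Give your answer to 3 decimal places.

1.205

Speed ratio: V_B/V_A = (z_B/z_A)^α = (56.3/37.0)^0.148 = (1.5216)^0.148 = 1.06410
Power-density ratio: P_B/P_A = (V_B/V_A)³ = (1.06410)³ = 1.20488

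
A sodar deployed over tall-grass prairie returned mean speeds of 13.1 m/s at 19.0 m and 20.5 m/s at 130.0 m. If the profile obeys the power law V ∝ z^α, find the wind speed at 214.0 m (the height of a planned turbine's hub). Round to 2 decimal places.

23.02 m/s

First find α: α = ln(V₂/V₁)/ln(z₂/z₁) = ln(20.5/13.1)/ln(130.0/19.0) = 0.44781/1.92310 = 0.2329
Extrapolate from 130.0 m to 214.0 m: V₃ = 20.5 × (214.0/130.0)^0.2329 = 20.5 × 1.1231 = 23.0230 m/s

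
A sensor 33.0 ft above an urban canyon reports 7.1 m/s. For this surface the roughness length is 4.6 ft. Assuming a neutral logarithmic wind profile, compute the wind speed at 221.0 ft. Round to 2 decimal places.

Log law: V(z) ∝ ln(z/z₀), so V₂/V₁ = ln(z₂/z₀) / ln(z₁/z₀).
ln(221.0/4.6) = 3.8721, ln(33.0/4.6) = 1.9705
V₂ = 7.1 × 3.8721/1.9705 = 7.1 × 1.9651 = 13.9521 m/s

13.95 m/s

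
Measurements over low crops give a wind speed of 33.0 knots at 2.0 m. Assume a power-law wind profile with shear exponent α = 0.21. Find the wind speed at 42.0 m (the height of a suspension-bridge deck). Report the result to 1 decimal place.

62.5 knots

Power-law profile: V₂ = V₁ · (z₂/z₁)^α
V₂ = 33.0 × (42.0/2.0)^0.21 = 33.0 × (21.0000)^0.21
    = 33.0 × 1.8952 = 62.5432 knots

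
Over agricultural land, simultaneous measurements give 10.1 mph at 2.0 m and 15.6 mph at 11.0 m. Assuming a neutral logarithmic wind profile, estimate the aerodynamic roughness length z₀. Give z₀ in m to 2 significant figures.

z₀ ≈ 0.087 m

Log law: V(z) ∝ ln(z/z₀). With r = V₁/V₂ = 10.1/15.6 = 0.64744,
r · ln(z₂/z₀) = ln(z₁/z₀) ⇒ ln z₀ = (ln z₁ − r·ln z₂)/(1 − r)
ln z₀ = (0.69315 − 0.64744×2.39790) / 0.35256 = -2.4374
z₀ = exp(-2.4374) = 0.08739 m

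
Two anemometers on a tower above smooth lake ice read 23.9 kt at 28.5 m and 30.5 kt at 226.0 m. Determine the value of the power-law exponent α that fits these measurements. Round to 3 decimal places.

α ≈ 0.118

Power law: V₂/V₁ = (z₂/z₁)^α ⇒ α = ln(V₂/V₁) / ln(z₂/z₁)
α = ln(30.5/23.9) / ln(226.0/28.5) = ln(1.2762) / ln(7.9298)
  = 0.24385 / 2.07063 = 0.11777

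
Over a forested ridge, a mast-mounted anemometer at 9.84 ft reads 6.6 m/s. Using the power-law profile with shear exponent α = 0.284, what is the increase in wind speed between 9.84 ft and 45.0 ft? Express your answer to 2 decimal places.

Power law: V₂ = V₁ · (z₂/z₁)^α = 6.6 × (4.5732)^0.284 = 10.1636 m/s
ΔV = 10.1636 − 6.6 = 3.5636 m/s

3.56 m/s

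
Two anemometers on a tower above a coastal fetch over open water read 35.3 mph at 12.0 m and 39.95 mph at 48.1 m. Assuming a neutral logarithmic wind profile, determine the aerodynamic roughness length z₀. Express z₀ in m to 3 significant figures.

z₀ ≈ 0.000318 m

Log law: V(z) ∝ ln(z/z₀). With r = V₁/V₂ = 35.3/39.95 = 0.88360,
r · ln(z₂/z₀) = ln(z₁/z₀) ⇒ ln z₀ = (ln z₁ − r·ln z₂)/(1 − r)
ln z₀ = (2.48491 − 0.88360×3.87328) / 0.11640 = -8.0548
z₀ = exp(-8.0548) = 0.0003176 m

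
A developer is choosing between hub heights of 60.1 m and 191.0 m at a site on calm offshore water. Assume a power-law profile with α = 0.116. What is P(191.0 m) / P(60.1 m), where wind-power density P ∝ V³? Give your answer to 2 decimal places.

Speed ratio: V_B/V_A = (z_B/z_A)^α = (191.0/60.1)^0.116 = (3.1780)^0.116 = 1.14354
Power-density ratio: P_B/P_A = (V_B/V_A)³ = (1.14354)³ = 1.49538

1.50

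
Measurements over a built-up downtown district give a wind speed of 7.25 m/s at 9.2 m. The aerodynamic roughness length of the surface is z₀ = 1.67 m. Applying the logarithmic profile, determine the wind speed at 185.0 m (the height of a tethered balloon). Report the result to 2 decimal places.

Log law: V(z) ∝ ln(z/z₀), so V₂/V₁ = ln(z₂/z₀) / ln(z₁/z₀).
ln(185.0/1.67) = 4.7075, ln(9.2/1.67) = 1.7064
V₂ = 7.25 × 4.7075/1.7064 = 7.25 × 2.7588 = 20.0012 m/s

20.00 m/s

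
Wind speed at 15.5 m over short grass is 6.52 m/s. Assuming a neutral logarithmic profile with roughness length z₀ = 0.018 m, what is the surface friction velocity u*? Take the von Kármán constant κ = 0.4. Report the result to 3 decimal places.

u* ≈ 0.386 m/s

Log law: V(z) = (u*/κ) · ln(z/z₀) ⇒ u* = κ · V / ln(z/z₀)
u* = 0.4 × 6.52 / ln(15.5/0.018) = 0.4 × 6.52 / 6.7582
   = 2.6080 / 6.7582 = 0.3859 m/s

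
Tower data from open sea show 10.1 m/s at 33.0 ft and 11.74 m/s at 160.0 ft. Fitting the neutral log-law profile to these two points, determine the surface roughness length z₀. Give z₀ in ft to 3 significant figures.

Log law: V(z) ∝ ln(z/z₀). With r = V₁/V₂ = 10.1/11.74 = 0.86031,
r · ln(z₂/z₀) = ln(z₁/z₀) ⇒ ln z₀ = (ln z₁ − r·ln z₂)/(1 − r)
ln z₀ = (3.49651 − 0.86031×5.07517) / 0.13969 = -6.2258
z₀ = exp(-6.2258) = 0.001978 ft

z₀ ≈ 0.00198 ft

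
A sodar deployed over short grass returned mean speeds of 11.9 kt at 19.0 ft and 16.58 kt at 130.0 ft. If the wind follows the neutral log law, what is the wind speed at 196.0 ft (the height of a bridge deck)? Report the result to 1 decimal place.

Log law: V ∝ ln(z/z₀). From the pair, with r = V₁/V₂ = 0.71773,
ln z₀ = (ln z₁ − r·ln z₂)/(1 − r) = (2.9444 − 0.71773×4.8675)/0.28227 = -1.9455 → z₀ = 0.1429 ft
V₃ = V₁ · ln(z₃/z₀)/ln(z₁/z₀) = 11.9 × 7.2236/4.8899 = 17.5792 kt

17.6 kt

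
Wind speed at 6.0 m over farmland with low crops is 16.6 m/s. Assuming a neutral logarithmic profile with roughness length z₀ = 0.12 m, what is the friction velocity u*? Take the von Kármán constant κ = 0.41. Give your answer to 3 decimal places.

Log law: V(z) = (u*/κ) · ln(z/z₀) ⇒ u* = κ · V / ln(z/z₀)
u* = 0.41 × 16.6 / ln(6.0/0.12) = 0.41 × 16.6 / 3.9120
   = 6.8060 / 3.9120 = 1.7398 m/s

u* ≈ 1.740 m/s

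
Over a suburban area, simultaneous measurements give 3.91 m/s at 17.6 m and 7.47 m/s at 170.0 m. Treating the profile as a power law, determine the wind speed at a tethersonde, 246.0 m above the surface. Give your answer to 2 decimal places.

8.30 m/s

First find α: α = ln(V₂/V₁)/ln(z₂/z₁) = ln(7.47/3.91)/ln(170.0/17.6) = 0.64736/2.26790 = 0.2854
Extrapolate from 170.0 m to 246.0 m: V₃ = 7.47 × (246.0/170.0)^0.2854 = 7.47 × 1.1112 = 8.3010 m/s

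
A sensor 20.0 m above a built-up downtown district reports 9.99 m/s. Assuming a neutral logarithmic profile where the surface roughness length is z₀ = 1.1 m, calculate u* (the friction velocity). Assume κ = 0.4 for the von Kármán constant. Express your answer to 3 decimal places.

Log law: V(z) = (u*/κ) · ln(z/z₀) ⇒ u* = κ · V / ln(z/z₀)
u* = 0.4 × 9.99 / ln(20.0/1.1) = 0.4 × 9.99 / 2.9004
   = 3.9960 / 2.9004 = 1.3777 m/s

u* ≈ 1.378 m/s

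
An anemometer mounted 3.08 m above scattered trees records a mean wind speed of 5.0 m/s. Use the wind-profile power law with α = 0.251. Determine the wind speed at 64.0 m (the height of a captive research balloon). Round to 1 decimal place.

Power-law profile: V₂ = V₁ · (z₂/z₁)^α
V₂ = 5.0 × (64.0/3.08)^0.251 = 5.0 × (20.7792)^0.251
    = 5.0 × 2.1415 = 10.7077 m/s

10.7 m/s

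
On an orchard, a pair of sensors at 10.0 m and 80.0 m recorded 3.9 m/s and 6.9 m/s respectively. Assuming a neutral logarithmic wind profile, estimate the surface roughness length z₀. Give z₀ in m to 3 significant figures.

Log law: V(z) ∝ ln(z/z₀). With r = V₁/V₂ = 3.9/6.9 = 0.56522,
r · ln(z₂/z₀) = ln(z₁/z₀) ⇒ ln z₀ = (ln z₁ − r·ln z₂)/(1 − r)
ln z₀ = (2.30259 − 0.56522×4.38203) / 0.43478 = -0.4007
z₀ = exp(-0.4007) = 0.6699 m

z₀ ≈ 0.670 m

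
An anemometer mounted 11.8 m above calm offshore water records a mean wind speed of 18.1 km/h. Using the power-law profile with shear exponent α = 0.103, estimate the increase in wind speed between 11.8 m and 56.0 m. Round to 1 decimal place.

3.1 km/h

Power law: V₂ = V₁ · (z₂/z₁)^α = 18.1 × (4.7458)^0.103 = 21.2490 km/h
ΔV = 21.2490 − 18.1 = 3.1490 km/h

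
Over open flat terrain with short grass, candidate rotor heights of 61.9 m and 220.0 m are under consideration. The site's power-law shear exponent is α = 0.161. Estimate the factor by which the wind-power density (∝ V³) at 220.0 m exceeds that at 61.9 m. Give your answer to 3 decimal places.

Speed ratio: V_B/V_A = (z_B/z_A)^α = (220.0/61.9)^0.161 = (3.5541)^0.161 = 1.22650
Power-density ratio: P_B/P_A = (V_B/V_A)³ = (1.22650)³ = 1.84503

1.845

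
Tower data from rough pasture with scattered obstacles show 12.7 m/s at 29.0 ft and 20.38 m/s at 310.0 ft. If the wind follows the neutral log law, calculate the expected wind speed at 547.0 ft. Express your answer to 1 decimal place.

22.2 m/s

Log law: V ∝ ln(z/z₀). From the pair, with r = V₁/V₂ = 0.62316,
ln z₀ = (ln z₁ − r·ln z₂)/(1 − r) = (3.3673 − 0.62316×5.7366)/0.37684 = -0.5506 → z₀ = 0.5766 ft
V₃ = V₁ · ln(z₃/z₀)/ln(z₁/z₀) = 12.7 × 6.8551/3.9179 = 22.2208 m/s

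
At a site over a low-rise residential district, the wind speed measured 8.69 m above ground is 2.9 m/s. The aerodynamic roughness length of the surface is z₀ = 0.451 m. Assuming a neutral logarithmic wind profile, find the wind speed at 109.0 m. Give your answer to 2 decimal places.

Log law: V(z) ∝ ln(z/z₀), so V₂/V₁ = ln(z₂/z₀) / ln(z₁/z₀).
ln(109.0/0.451) = 5.4876, ln(8.69/0.451) = 2.9585
V₂ = 2.9 × 5.4876/2.9585 = 2.9 × 1.8549 = 5.3792 m/s

5.38 m/s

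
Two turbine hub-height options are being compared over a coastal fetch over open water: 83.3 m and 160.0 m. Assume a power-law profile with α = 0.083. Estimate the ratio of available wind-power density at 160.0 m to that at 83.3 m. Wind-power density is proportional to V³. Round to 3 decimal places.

1.176

Speed ratio: V_B/V_A = (z_B/z_A)^α = (160.0/83.3)^0.083 = (1.9208)^0.083 = 1.05567
Power-density ratio: P_B/P_A = (V_B/V_A)³ = (1.05567)³ = 1.17648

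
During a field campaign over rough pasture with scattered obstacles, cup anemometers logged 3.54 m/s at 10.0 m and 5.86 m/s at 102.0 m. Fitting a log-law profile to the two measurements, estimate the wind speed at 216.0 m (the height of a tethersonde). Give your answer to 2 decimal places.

6.61 m/s

Log law: V ∝ ln(z/z₀). From the pair, with r = V₁/V₂ = 0.60410,
ln z₀ = (ln z₁ − r·ln z₂)/(1 − r) = (2.3026 − 0.60410×4.6250)/0.39590 = -1.2411 → z₀ = 0.2891 m
V₃ = V₁ · ln(z₃/z₀)/ln(z₁/z₀) = 3.54 × 6.6163/3.5436 = 6.6095 m/s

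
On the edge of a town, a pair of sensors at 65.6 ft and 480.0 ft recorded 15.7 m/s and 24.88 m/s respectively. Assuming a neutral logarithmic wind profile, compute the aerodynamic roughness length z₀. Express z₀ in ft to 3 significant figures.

Log law: V(z) ∝ ln(z/z₀). With r = V₁/V₂ = 15.7/24.88 = 0.63103,
r · ln(z₂/z₀) = ln(z₁/z₀) ⇒ ln z₀ = (ln z₁ − r·ln z₂)/(1 − r)
ln z₀ = (4.18358 − 0.63103×6.17379) / 0.36897 = 0.7798
z₀ = exp(0.7798) = 2.181 ft

z₀ ≈ 2.18 ft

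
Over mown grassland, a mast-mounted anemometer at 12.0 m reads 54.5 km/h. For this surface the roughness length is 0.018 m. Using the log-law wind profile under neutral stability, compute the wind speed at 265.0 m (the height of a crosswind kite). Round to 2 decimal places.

80.44 km/h

Log law: V(z) ∝ ln(z/z₀), so V₂/V₁ = ln(z₂/z₀) / ln(z₁/z₀).
ln(265.0/0.018) = 9.5971, ln(12.0/0.018) = 6.5023
V₂ = 54.5 × 9.5971/6.5023 = 54.5 × 1.4760 = 80.4398 km/h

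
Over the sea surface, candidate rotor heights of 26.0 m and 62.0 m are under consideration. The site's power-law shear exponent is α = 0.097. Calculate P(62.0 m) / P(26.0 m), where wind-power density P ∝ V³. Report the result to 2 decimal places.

1.29

Speed ratio: V_B/V_A = (z_B/z_A)^α = (62.0/26.0)^0.097 = (2.3846)^0.097 = 1.08795
Power-density ratio: P_B/P_A = (V_B/V_A)³ = (1.08795)³ = 1.28774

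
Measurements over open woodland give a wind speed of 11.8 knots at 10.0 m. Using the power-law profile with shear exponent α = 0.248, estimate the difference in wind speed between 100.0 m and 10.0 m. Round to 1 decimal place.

9.1 knots

Power law: V₂ = V₁ · (z₂/z₁)^α = 11.8 × (10.0000)^0.248 = 20.8873 knots
ΔV = 20.8873 − 11.8 = 9.0873 knots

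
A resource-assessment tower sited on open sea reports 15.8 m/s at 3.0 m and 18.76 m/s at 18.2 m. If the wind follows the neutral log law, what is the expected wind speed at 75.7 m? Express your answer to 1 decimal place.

Log law: V ∝ ln(z/z₀). From the pair, with r = V₁/V₂ = 0.84222,
ln z₀ = (ln z₁ − r·ln z₂)/(1 − r) = (1.0986 − 0.84222×2.9014)/0.15778 = -8.5245 → z₀ = 0.0001985 m
V₃ = V₁ · ln(z₃/z₀)/ln(z₁/z₀) = 15.8 × 12.8513/9.6231 = 21.1003 m/s

21.1 m/s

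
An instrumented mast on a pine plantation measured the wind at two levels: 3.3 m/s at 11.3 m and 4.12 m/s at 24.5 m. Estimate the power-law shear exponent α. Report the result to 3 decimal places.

α ≈ 0.287

Power law: V₂/V₁ = (z₂/z₁)^α ⇒ α = ln(V₂/V₁) / ln(z₂/z₁)
α = ln(4.12/3.3) / ln(24.5/11.3) = ln(1.2485) / ln(2.1681)
  = 0.22193 / 0.77387 = 0.28678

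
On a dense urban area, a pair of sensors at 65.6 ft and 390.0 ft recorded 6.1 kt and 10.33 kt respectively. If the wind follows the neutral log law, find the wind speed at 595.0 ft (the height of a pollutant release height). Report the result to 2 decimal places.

Log law: V ∝ ln(z/z₀). From the pair, with r = V₁/V₂ = 0.59051,
ln z₀ = (ln z₁ − r·ln z₂)/(1 − r) = (4.1836 − 0.59051×5.9661)/0.40949 = 1.6130 → z₀ = 5.018 ft
V₃ = V₁ · ln(z₃/z₀)/ln(z₁/z₀) = 6.1 × 4.7756/2.5706 = 11.3324 kt

11.33 kt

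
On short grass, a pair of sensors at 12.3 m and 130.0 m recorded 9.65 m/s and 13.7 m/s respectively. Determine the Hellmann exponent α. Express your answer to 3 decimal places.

Power law: V₂/V₁ = (z₂/z₁)^α ⇒ α = ln(V₂/V₁) / ln(z₂/z₁)
α = ln(13.7/9.65) / ln(130.0/12.3) = ln(1.4197) / ln(10.5691)
  = 0.35044 / 2.35794 = 0.14862

α ≈ 0.149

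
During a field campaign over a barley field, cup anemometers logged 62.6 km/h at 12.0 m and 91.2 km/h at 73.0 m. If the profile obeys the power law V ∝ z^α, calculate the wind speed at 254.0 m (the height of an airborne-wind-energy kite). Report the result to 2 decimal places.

118.26 km/h

First find α: α = ln(V₂/V₁)/ln(z₂/z₁) = ln(91.2/62.6)/ln(73.0/12.0) = 0.37629/1.80555 = 0.2084
Extrapolate from 73.0 m to 254.0 m: V₃ = 91.2 × (254.0/73.0)^0.2084 = 91.2 × 1.2967 = 118.2631 km/h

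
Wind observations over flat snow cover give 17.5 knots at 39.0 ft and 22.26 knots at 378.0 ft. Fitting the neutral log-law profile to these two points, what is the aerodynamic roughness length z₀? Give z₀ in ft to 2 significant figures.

Log law: V(z) ∝ ln(z/z₀). With r = V₁/V₂ = 17.5/22.26 = 0.78616,
r · ln(z₂/z₀) = ln(z₁/z₀) ⇒ ln z₀ = (ln z₁ − r·ln z₂)/(1 − r)
ln z₀ = (3.66356 − 0.78616×5.93489) / 0.21384 = -4.6869
z₀ = exp(-4.6869) = 0.009215 ft

z₀ ≈ 0.0092 ft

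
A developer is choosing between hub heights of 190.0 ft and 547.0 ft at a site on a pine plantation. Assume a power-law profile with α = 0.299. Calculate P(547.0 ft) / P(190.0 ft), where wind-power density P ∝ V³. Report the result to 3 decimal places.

2.582

Speed ratio: V_B/V_A = (z_B/z_A)^α = (547.0/190.0)^0.299 = (2.8789)^0.299 = 1.37186
Power-density ratio: P_B/P_A = (V_B/V_A)³ = (1.37186)³ = 2.58186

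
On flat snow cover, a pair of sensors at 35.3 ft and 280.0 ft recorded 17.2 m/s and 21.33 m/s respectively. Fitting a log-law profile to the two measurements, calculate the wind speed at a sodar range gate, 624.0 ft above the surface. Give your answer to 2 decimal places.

22.93 m/s

Log law: V ∝ ln(z/z₀). From the pair, with r = V₁/V₂ = 0.80638,
ln z₀ = (ln z₁ − r·ln z₂)/(1 − r) = (3.5639 − 0.80638×5.6348)/0.19362 = -5.0607 → z₀ = 0.006341 ft
V₃ = V₁ · ln(z₃/z₀)/ln(z₁/z₀) = 17.2 × 11.4969/8.6246 = 22.9282 m/s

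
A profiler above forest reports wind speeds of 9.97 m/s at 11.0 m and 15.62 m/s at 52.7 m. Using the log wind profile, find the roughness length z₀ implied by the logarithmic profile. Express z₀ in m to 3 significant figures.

Log law: V(z) ∝ ln(z/z₀). With r = V₁/V₂ = 9.97/15.62 = 0.63828,
r · ln(z₂/z₀) = ln(z₁/z₀) ⇒ ln z₀ = (ln z₁ − r·ln z₂)/(1 − r)
ln z₀ = (2.39790 − 0.63828×3.96462) / 0.36172 = -0.3667
z₀ = exp(-0.3667) = 0.6930 m

z₀ ≈ 0.693 m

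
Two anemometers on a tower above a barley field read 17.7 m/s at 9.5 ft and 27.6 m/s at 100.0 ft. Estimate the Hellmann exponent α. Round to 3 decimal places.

α ≈ 0.189

Power law: V₂/V₁ = (z₂/z₁)^α ⇒ α = ln(V₂/V₁) / ln(z₂/z₁)
α = ln(27.6/17.7) / ln(100.0/9.5) = ln(1.5593) / ln(10.5263)
  = 0.44425 / 2.35388 = 0.18873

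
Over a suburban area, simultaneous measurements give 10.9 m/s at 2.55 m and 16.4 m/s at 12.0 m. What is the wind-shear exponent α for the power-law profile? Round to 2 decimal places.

Power law: V₂/V₁ = (z₂/z₁)^α ⇒ α = ln(V₂/V₁) / ln(z₂/z₁)
α = ln(16.4/10.9) / ln(12.0/2.55) = ln(1.5046) / ln(4.7059)
  = 0.40852 / 1.54881 = 0.26376

α ≈ 0.26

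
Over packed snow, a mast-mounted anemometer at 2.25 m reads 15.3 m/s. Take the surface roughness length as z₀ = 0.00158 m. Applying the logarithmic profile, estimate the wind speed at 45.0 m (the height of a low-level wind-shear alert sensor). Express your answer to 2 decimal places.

Log law: V(z) ∝ ln(z/z₀), so V₂/V₁ = ln(z₂/z₀) / ln(z₁/z₀).
ln(45.0/0.00158) = 10.2570, ln(2.25/0.00158) = 7.2613
V₂ = 15.3 × 10.2570/7.2613 = 15.3 × 1.4126 = 21.6122 m/s

21.61 m/s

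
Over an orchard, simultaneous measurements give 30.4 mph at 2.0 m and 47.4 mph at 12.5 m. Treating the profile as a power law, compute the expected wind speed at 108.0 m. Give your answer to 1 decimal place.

79.9 mph

First find α: α = ln(V₂/V₁)/ln(z₂/z₁) = ln(47.4/30.4)/ln(12.5/2.0) = 0.44418/1.83258 = 0.2424
Extrapolate from 12.5 m to 108.0 m: V₃ = 47.4 × (108.0/12.5)^0.2424 = 47.4 × 1.6865 = 79.9410 mph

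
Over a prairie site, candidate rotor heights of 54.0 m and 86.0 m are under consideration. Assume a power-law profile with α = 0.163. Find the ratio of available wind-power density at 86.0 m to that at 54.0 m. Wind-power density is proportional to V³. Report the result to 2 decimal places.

1.26

Speed ratio: V_B/V_A = (z_B/z_A)^α = (86.0/54.0)^0.163 = (1.5926)^0.163 = 1.07881
Power-density ratio: P_B/P_A = (V_B/V_A)³ = (1.07881)³ = 1.25554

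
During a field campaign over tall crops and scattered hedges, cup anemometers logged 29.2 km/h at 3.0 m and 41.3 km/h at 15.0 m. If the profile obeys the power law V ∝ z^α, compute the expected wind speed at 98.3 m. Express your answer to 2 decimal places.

61.92 km/h

First find α: α = ln(V₂/V₁)/ln(z₂/z₁) = ln(41.3/29.2)/ln(15.0/3.0) = 0.34669/1.60944 = 0.2154
Extrapolate from 15.0 m to 98.3 m: V₃ = 41.3 × (98.3/15.0)^0.2154 = 41.3 × 1.4993 = 61.9194 km/h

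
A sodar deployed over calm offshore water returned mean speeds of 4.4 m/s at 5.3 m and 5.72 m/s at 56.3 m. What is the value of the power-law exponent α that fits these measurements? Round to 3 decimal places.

α ≈ 0.111

Power law: V₂/V₁ = (z₂/z₁)^α ⇒ α = ln(V₂/V₁) / ln(z₂/z₁)
α = ln(5.72/4.4) / ln(56.3/5.3) = ln(1.3000) / ln(10.6226)
  = 0.26236 / 2.36299 = 0.11103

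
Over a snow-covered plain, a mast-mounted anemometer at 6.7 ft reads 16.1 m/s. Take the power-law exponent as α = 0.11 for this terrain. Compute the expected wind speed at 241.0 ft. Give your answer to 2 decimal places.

Power-law profile: V₂ = V₁ · (z₂/z₁)^α
V₂ = 16.1 × (241.0/6.7)^0.11 = 16.1 × (35.9701)^0.11
    = 16.1 × 1.4830 = 23.8770 m/s

23.88 m/s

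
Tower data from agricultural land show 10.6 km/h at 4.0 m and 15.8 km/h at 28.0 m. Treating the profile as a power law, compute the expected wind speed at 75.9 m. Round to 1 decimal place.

19.4 km/h

First find α: α = ln(V₂/V₁)/ln(z₂/z₁) = ln(15.8/10.6)/ln(28.0/4.0) = 0.39916/1.94591 = 0.2051
Extrapolate from 28.0 m to 75.9 m: V₃ = 15.8 × (75.9/28.0)^0.2051 = 15.8 × 1.2270 = 19.3862 km/h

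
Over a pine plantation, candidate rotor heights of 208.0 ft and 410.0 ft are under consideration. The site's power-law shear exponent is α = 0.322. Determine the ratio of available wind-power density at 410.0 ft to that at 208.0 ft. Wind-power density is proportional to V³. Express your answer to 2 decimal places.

1.93

Speed ratio: V_B/V_A = (z_B/z_A)^α = (410.0/208.0)^0.322 = (1.9712)^0.322 = 1.24423
Power-density ratio: P_B/P_A = (V_B/V_A)³ = (1.24423)³ = 1.92619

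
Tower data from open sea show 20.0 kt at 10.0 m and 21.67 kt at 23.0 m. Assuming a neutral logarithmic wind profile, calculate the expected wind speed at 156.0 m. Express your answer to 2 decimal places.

25.51 kt

Log law: V ∝ ln(z/z₀). From the pair, with r = V₁/V₂ = 0.92293,
ln z₀ = (ln z₁ − r·ln z₂)/(1 − r) = (2.3026 − 0.92293×3.1355)/0.07707 = -7.6724 → z₀ = 0.0004655 m
V₃ = V₁ · ln(z₃/z₀)/ln(z₁/z₀) = 20.0 × 12.7222/9.9750 = 25.5083 kt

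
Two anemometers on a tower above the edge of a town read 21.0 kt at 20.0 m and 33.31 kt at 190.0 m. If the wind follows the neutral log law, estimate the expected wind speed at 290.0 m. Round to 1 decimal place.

35.6 kt

Log law: V ∝ ln(z/z₀). From the pair, with r = V₁/V₂ = 0.63044,
ln z₀ = (ln z₁ − r·ln z₂)/(1 − r) = (2.9957 − 0.63044×5.2470)/0.36956 = -0.8448 → z₀ = 0.4296 m
V₃ = V₁ · ln(z₃/z₀)/ln(z₁/z₀) = 21.0 × 6.5147/3.8405 = 35.6222 kt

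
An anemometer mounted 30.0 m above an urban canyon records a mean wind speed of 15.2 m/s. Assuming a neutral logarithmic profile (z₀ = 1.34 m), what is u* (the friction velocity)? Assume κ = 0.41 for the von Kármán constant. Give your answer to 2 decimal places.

u* ≈ 2.00 m/s

Log law: V(z) = (u*/κ) · ln(z/z₀) ⇒ u* = κ · V / ln(z/z₀)
u* = 0.41 × 15.2 / ln(30.0/1.34) = 0.41 × 15.2 / 3.1085
   = 6.2320 / 3.1085 = 2.0048 m/s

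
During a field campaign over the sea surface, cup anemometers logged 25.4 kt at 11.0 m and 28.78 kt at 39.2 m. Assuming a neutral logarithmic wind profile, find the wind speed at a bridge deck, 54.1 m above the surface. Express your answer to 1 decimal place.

29.6 kt

Log law: V ∝ ln(z/z₀). From the pair, with r = V₁/V₂ = 0.88256,
ln z₀ = (ln z₁ − r·ln z₂)/(1 − r) = (2.3979 − 0.88256×3.6687)/0.11744 = -7.1518 → z₀ = 0.0007835 m
V₃ = V₁ · ln(z₃/z₀)/ln(z₁/z₀) = 25.4 × 11.1426/9.5497 = 29.6369 kt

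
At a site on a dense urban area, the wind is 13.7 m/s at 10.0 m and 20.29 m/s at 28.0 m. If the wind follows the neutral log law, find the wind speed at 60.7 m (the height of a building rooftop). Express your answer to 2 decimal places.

25.24 m/s

Log law: V ∝ ln(z/z₀). From the pair, with r = V₁/V₂ = 0.67521,
ln z₀ = (ln z₁ − r·ln z₂)/(1 − r) = (2.3026 − 0.67521×3.3322)/0.32479 = 0.1621 → z₀ = 1.176 m
V₃ = V₁ · ln(z₃/z₀)/ln(z₁/z₀) = 13.7 × 3.9438/2.1405 = 25.2423 m/s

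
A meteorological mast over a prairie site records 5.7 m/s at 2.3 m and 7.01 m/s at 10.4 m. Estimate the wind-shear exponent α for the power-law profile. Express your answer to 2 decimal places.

α ≈ 0.14

Power law: V₂/V₁ = (z₂/z₁)^α ⇒ α = ln(V₂/V₁) / ln(z₂/z₁)
α = ln(7.01/5.7) / ln(10.4/2.3) = ln(1.2298) / ln(4.5217)
  = 0.20687 / 1.50890 = 0.13710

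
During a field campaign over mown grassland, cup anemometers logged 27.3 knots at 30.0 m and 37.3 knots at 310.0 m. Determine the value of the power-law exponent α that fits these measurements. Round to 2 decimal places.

α ≈ 0.13

Power law: V₂/V₁ = (z₂/z₁)^α ⇒ α = ln(V₂/V₁) / ln(z₂/z₁)
α = ln(37.3/27.3) / ln(310.0/30.0) = ln(1.3663) / ln(10.3333)
  = 0.31211 / 2.33537 = 0.13364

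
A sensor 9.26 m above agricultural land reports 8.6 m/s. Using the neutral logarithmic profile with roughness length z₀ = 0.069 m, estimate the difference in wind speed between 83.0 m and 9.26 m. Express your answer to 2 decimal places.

3.85 m/s

Log law: V₂ = V₁ · ln(z₂/z₀)/ln(z₁/z₀) = 8.6 × 7.0925/4.8994 = 12.4497 m/s
ΔV = 12.4497 − 8.6 = 3.8497 m/s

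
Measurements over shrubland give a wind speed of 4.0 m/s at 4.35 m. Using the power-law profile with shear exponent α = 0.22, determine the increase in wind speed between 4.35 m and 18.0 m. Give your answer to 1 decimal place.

Power law: V₂ = V₁ · (z₂/z₁)^α = 4.0 × (4.1379)^0.22 = 5.4670 m/s
ΔV = 5.4670 − 4.0 = 1.4670 m/s

1.5 m/s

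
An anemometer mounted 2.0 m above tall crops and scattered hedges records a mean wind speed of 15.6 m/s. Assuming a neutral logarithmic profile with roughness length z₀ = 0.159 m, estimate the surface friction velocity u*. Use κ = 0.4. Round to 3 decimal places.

Log law: V(z) = (u*/κ) · ln(z/z₀) ⇒ u* = κ · V / ln(z/z₀)
u* = 0.4 × 15.6 / ln(2.0/0.159) = 0.4 × 15.6 / 2.5320
   = 6.2400 / 2.5320 = 2.4645 m/s

u* ≈ 2.464 m/s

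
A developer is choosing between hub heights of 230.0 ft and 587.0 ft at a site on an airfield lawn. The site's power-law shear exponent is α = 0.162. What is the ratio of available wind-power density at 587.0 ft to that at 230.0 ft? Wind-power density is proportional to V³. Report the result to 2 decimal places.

1.58

Speed ratio: V_B/V_A = (z_B/z_A)^α = (587.0/230.0)^0.162 = (2.5522)^0.162 = 1.16391
Power-density ratio: P_B/P_A = (V_B/V_A)³ = (1.16391)³ = 1.57673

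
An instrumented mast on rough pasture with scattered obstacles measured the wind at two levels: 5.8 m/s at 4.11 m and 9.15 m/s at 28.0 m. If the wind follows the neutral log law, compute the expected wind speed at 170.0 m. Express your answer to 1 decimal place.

12.3 m/s

Log law: V ∝ ln(z/z₀). From the pair, with r = V₁/V₂ = 0.63388,
ln z₀ = (ln z₁ − r·ln z₂)/(1 − r) = (1.4134 − 0.63388×3.3322)/0.36612 = -1.9086 → z₀ = 0.1483 m
V₃ = V₁ · ln(z₃/z₀)/ln(z₁/z₀) = 5.8 × 7.0444/3.3221 = 12.2989 m/s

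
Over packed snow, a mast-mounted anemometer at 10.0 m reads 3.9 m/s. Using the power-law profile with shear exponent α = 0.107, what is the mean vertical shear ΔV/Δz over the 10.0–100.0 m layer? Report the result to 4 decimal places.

Power law: V₂ = V₁ · (z₂/z₁)^α = 3.9 × (10.0000)^0.107 = 4.9896 m/s
ΔV/Δz = (4.9896 − 3.9)/(100.0 − 10.0) = 1.0896/90.0000 = 0.01211 m/s/m

0.0121 m/s/m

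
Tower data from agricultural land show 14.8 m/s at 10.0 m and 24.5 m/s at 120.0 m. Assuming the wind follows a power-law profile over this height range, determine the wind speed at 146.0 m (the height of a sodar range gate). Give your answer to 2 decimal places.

25.49 m/s

First find α: α = ln(V₂/V₁)/ln(z₂/z₁) = ln(24.5/14.8)/ln(120.0/10.0) = 0.50405/2.48491 = 0.2028
Extrapolate from 120.0 m to 146.0 m: V₃ = 24.5 × (146.0/120.0)^0.2028 = 24.5 × 1.0406 = 25.4943 m/s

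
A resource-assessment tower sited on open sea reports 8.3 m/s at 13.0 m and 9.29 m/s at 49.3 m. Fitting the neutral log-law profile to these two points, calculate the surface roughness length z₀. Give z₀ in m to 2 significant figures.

Log law: V(z) ∝ ln(z/z₀). With r = V₁/V₂ = 8.3/9.29 = 0.89343,
r · ln(z₂/z₀) = ln(z₁/z₀) ⇒ ln z₀ = (ln z₁ − r·ln z₂)/(1 − r)
ln z₀ = (2.56495 − 0.89343×3.89792) / 0.10657 = -8.6105
z₀ = exp(-8.6105) = 0.0001822 m

z₀ ≈ 0.00018 m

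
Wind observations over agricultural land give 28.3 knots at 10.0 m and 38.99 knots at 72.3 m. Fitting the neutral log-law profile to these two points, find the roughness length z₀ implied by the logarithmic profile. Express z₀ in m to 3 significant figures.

z₀ ≈ 0.0532 m

Log law: V(z) ∝ ln(z/z₀). With r = V₁/V₂ = 28.3/38.99 = 0.72583,
r · ln(z₂/z₀) = ln(z₁/z₀) ⇒ ln z₀ = (ln z₁ − r·ln z₂)/(1 − r)
ln z₀ = (2.30259 − 0.72583×4.28082) / 0.27417 = -2.9345
z₀ = exp(-2.9345) = 0.05316 m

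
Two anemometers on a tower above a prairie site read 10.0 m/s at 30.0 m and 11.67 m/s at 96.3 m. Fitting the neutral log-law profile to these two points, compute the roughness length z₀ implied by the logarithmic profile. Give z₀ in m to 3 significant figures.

z₀ ≈ 0.0278 m

Log law: V(z) ∝ ln(z/z₀). With r = V₁/V₂ = 10.0/11.67 = 0.85690,
r · ln(z₂/z₀) = ln(z₁/z₀) ⇒ ln z₀ = (ln z₁ − r·ln z₂)/(1 − r)
ln z₀ = (3.40120 − 0.85690×4.56747) / 0.14310 = -3.5825
z₀ = exp(-3.5825) = 0.02781 m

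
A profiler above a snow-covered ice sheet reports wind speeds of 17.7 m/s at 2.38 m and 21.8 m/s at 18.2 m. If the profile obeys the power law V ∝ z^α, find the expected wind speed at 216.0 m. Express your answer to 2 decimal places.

First find α: α = ln(V₂/V₁)/ln(z₂/z₁) = ln(21.8/17.7)/ln(18.2/2.38) = 0.20835/2.03432 = 0.1024
Extrapolate from 18.2 m to 216.0 m: V₃ = 21.8 × (216.0/18.2)^0.1024 = 21.8 × 1.2883 = 28.0860 m/s

28.09 m/s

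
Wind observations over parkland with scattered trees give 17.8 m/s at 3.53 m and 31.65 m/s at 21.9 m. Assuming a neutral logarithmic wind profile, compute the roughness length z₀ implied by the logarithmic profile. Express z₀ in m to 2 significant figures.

Log law: V(z) ∝ ln(z/z₀). With r = V₁/V₂ = 17.8/31.65 = 0.56240,
r · ln(z₂/z₀) = ln(z₁/z₀) ⇒ ln z₀ = (ln z₁ − r·ln z₂)/(1 − r)
ln z₀ = (1.26130 − 0.56240×3.08649) / 0.43760 = -1.0844
z₀ = exp(-1.0844) = 0.3381 m

z₀ ≈ 0.34 m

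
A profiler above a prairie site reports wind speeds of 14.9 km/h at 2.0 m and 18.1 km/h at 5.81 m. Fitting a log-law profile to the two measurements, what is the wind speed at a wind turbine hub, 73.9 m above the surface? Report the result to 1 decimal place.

Log law: V ∝ ln(z/z₀). From the pair, with r = V₁/V₂ = 0.82320,
ln z₀ = (ln z₁ − r·ln z₂)/(1 − r) = (0.6931 − 0.82320×1.7596)/0.17680 = -4.2724 → z₀ = 0.01395 m
V₃ = V₁ · ln(z₃/z₀)/ln(z₁/z₀) = 14.9 × 8.5751/4.9656 = 25.7311 km/h

25.7 km/h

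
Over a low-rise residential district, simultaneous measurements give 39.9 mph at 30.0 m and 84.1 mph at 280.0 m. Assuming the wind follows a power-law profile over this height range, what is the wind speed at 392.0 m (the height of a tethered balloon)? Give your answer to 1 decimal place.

94.1 mph

First find α: α = ln(V₂/V₁)/ln(z₂/z₁) = ln(84.1/39.9)/ln(280.0/30.0) = 0.74563/2.23359 = 0.3338
Extrapolate from 280.0 m to 392.0 m: V₃ = 84.1 × (392.0/280.0)^0.3338 = 84.1 × 1.1189 = 94.0973 mph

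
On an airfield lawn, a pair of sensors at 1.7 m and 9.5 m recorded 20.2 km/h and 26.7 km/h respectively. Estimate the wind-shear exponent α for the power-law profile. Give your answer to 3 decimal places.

Power law: V₂/V₁ = (z₂/z₁)^α ⇒ α = ln(V₂/V₁) / ln(z₂/z₁)
α = ln(26.7/20.2) / ln(9.5/1.7) = ln(1.3218) / ln(5.5882)
  = 0.27898 / 1.72066 = 0.16214

α ≈ 0.162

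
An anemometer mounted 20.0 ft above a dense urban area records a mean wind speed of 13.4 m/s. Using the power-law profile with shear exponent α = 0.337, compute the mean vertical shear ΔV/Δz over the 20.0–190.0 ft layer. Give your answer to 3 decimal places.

Power law: V₂ = V₁ · (z₂/z₁)^α = 13.4 × (9.5000)^0.337 = 28.6153 m/s
ΔV/Δz = (28.6153 − 13.4)/(190.0 − 20.0) = 15.2153/170.0000 = 0.08950 m/s/ft

0.090 m/s/ft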